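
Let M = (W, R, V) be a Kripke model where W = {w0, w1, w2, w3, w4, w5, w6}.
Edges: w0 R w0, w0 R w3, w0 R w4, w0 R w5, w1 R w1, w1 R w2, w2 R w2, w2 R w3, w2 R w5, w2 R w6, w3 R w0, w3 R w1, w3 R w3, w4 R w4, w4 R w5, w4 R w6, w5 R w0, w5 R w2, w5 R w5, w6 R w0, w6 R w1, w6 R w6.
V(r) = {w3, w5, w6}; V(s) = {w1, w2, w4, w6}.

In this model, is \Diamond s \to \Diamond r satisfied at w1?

No

At w1: \Diamond s is true, \Diamond r is false, so \Diamond s \to \Diamond r is false.
  At w1: \Diamond s requires s at some successor in {w1, w2}.
    s holds at w1, so \Diamond s is true at w1.
  At w1: \Diamond r requires r at some successor in {w1, w2}.
    At w1: r is false.
    At w2: r is false.
  So \Diamond r is false at w1.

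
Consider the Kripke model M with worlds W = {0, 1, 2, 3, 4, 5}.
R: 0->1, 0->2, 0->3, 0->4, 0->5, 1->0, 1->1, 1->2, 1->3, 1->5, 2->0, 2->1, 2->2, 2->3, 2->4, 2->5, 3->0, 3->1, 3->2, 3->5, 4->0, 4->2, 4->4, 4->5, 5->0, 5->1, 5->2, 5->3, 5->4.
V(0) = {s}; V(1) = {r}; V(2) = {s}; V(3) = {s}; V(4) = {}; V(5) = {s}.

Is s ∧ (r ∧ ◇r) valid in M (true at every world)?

No

Let φ = s ∧ (r ∧ ◇r). Evaluate φ at each world:
  0 (successors {1, 2, 3, 4, 5}): φ is false.
  1 (successors {0, 1, 2, 3, 5}): φ is false.
  2 (successors {0, 1, 2, 3, 4, 5}): φ is false.
  3 (successors {0, 1, 2, 5}): φ is false.
  4 (successors {0, 2, 4, 5}): φ is false.
  5 (successors {0, 1, 2, 3, 4}): φ is false.
Detail at 0 (counterexample):
  At 0: s is true, r ∧ ◇r is false, so s ∧ (r ∧ ◇r) is false.
    At 0: r is false, ◇r is true, so r ∧ ◇r is false.
      At 0: ◇r requires r at some successor in {1, 2, 3, 4, 5}.
        r holds at 1, so ◇r is true at 0.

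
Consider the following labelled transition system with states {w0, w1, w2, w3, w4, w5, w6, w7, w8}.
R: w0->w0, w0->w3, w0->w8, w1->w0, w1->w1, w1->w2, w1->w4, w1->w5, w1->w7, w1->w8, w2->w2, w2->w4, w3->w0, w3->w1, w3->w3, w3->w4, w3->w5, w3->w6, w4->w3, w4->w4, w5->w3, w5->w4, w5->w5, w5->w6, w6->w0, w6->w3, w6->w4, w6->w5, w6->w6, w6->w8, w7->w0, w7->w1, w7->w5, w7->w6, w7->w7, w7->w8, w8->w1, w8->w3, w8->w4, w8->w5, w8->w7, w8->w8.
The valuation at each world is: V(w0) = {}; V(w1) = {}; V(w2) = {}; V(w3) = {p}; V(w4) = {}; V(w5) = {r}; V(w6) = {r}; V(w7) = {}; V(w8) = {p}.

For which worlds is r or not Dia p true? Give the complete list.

Let φ = r or not Dia p. Evaluate φ at each world:
  w0 (successors {w0, w3, w8}): φ is false.
  w1 (successors {w0, w1, w2, w4, w5, w7, w8}): φ is false.
  w2 (successors {w2, w4}): φ is true.
  w3 (successors {w0, w1, w3, w4, w5, w6}): φ is false.
  w4 (successors {w3, w4}): φ is false.
  w5 (successors {w3, w4, w5, w6}): φ is true.
  w6 (successors {w0, w3, w4, w5, w6, w8}): φ is true.
  w7 (successors {w0, w1, w5, w6, w7, w8}): φ is false.
  w8 (successors {w1, w3, w4, w5, w7, w8}): φ is false.
For instance, at w3:
  At w3: r is false, not Dia p is false, so r or not Dia p is false.
    At w3: Dia p is true, so not Dia p is false.
      At w3: Dia p requires p at some successor in {w0, w1, w3, w4, w5, w6}.
        p holds at w3, so Dia p is true at w3.
Satisfying worlds: {w2, w5, w6}

w2, w5, w6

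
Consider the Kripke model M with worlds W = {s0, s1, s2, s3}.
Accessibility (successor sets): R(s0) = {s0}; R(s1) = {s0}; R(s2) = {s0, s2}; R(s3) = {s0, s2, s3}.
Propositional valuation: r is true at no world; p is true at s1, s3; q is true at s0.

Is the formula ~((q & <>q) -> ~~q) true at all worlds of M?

No

Let φ = ~((q & <>q) -> ~~q). Evaluate φ at each world:
  s0 (successors {s0}): φ is false.
  s1 (successors {s0}): φ is false.
  s2 (successors {s0, s2}): φ is false.
  s3 (successors {s0, s2, s3}): φ is false.
Detail at s0 (counterexample):
  At s0: (q & <>q) -> ~~q is true, so ~((q & <>q) -> ~~q) is false.
    At s0: q & <>q is true, ~~q is true, so (q & <>q) -> ~~q is true.
      At s0: q is true, <>q is true, so q & <>q is true.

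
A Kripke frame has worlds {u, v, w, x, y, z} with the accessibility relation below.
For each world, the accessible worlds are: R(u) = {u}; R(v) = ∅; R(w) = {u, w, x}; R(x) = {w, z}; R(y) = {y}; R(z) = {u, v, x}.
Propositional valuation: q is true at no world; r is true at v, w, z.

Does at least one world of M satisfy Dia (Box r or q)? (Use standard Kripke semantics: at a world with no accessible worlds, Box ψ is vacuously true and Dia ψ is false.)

Let φ = Dia (Box r or q). Evaluate φ at each world:
  u (successors {u}): φ is false.
  v (successors ∅): φ is false.
  w (successors {u, w, x}): φ is true.
  x (successors {w, z}): φ is false.
  y (successors {y}): φ is false.
  z (successors {u, v, x}): φ is true.
Detail at w (witness):
  At w: Dia (Box r or q) requires Box r or q at some successor in {u, w, x}.
    Box r or q holds at x, so Dia (Box r or q) is true at w.
      At x: Box r is true, q is false, so Box r or q is true.

Yes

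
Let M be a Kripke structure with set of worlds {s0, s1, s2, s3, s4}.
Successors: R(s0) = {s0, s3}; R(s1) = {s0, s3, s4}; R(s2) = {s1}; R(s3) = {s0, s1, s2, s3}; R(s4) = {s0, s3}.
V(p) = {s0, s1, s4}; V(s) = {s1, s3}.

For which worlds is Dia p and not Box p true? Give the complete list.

Let φ = Dia p and not Box p. Evaluate φ at each world:
  s0 (successors {s0, s3}): φ is true.
  s1 (successors {s0, s3, s4}): φ is true.
  s2 (successors {s1}): φ is false.
  s3 (successors {s0, s1, s2, s3}): φ is true.
  s4 (successors {s0, s3}): φ is true.
For instance, at s4:
  At s4: Dia p is true, not Box p is true, so Dia p and not Box p is true.
    At s4: Dia p requires p at some successor in {s0, s3}.
      p holds at s0, so Dia p is true at s4.
    At s4: Box p is false, so not Box p is true.
      At s4: Box p requires p at every successor {s0, s3}.
        p fails at s3, so Box p is false at s4.
Satisfying worlds: {s0, s1, s3, s4}

s0, s1, s3, s4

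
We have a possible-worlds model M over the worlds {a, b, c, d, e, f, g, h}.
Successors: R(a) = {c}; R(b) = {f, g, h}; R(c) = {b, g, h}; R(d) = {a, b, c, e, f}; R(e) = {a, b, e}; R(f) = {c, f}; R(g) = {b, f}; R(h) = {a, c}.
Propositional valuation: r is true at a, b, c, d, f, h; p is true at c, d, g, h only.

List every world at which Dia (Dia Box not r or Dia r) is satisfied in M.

Let φ = Dia (Dia Box not r or Dia r). Evaluate φ at each world:
  a (successors {c}): φ is true.
  b (successors {f, g, h}): φ is true.
  c (successors {b, g, h}): φ is true.
  d (successors {a, b, c, e, f}): φ is true.
  e (successors {a, b, e}): φ is true.
  f (successors {c, f}): φ is true.
  g (successors {b, f}): φ is true.
  h (successors {a, c}): φ is true.
For instance, at c:
  At c: Dia (Dia Box not r or Dia r) requires Dia Box not r or Dia r at some successor in {b, g, h}.
    Dia Box not r or Dia r holds at b, so Dia (Dia Box not r or Dia r) is true at c.
      At b: Dia Box not r is false, Dia r is true, so Dia Box not r or Dia r is true.
Satisfying worlds: {a, b, c, d, e, f, g, h}

a, b, c, d, e, f, g, h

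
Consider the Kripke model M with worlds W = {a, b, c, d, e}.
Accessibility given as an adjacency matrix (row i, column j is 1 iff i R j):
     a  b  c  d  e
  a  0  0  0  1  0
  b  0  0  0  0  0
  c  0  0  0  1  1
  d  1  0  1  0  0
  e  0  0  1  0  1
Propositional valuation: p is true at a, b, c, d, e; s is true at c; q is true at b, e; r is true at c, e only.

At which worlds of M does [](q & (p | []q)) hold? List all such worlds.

b

Let φ = [](q & (p | []q)). Evaluate φ at each world:
  a (successors {d}): φ is false.
  b (successors ∅): φ is true.
  c (successors {d, e}): φ is false.
  d (successors {a, c}): φ is false.
  e (successors {c, e}): φ is false.
For instance, at e:
  At e: [](q & (p | []q)) requires q & (p | []q) at every successor {c, e}.
    q & (p | []q) fails at c, so [](q & (p | []q)) is false at e.
      At c: q is false, p | []q is true, so q & (p | []q) is false.
Satisfying worlds: {b}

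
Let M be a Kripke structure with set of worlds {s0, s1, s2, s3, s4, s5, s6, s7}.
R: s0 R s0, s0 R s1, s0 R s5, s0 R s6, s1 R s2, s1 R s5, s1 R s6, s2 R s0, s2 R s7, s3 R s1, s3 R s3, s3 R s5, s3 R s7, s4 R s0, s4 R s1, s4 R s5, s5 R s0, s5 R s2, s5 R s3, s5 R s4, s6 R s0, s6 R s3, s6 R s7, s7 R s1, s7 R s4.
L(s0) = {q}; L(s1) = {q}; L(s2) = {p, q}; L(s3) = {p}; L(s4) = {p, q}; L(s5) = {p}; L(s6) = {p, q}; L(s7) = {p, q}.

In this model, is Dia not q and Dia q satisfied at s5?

Yes

At s5: Dia not q is true, Dia q is true, so Dia not q and Dia q is true.
  At s5: Dia not q requires not q at some successor in {s0, s2, s3, s4}.
    not q holds at s3, so Dia not q is true at s5.
  At s5: Dia q requires q at some successor in {s0, s2, s3, s4}.
    q holds at s0, so Dia q is true at s5.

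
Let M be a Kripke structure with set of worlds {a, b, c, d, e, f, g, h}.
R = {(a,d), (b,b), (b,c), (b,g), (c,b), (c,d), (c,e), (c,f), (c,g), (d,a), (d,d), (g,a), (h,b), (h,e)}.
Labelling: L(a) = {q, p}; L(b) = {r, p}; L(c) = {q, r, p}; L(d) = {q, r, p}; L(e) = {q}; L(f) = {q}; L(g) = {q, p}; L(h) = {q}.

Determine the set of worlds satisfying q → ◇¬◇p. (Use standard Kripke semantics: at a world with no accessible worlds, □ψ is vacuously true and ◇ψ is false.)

Let φ = q → ◇¬◇p. Evaluate φ at each world:
  a (successors {d}): φ is false.
  b (successors {b, c, g}): φ is true.
  c (successors {b, d, e, f, g}): φ is true.
  d (successors {a, d}): φ is false.
  e (successors ∅): φ is false.
  f (successors ∅): φ is false.
  g (successors {a}): φ is false.
  h (successors {b, e}): φ is true.
For instance, at b:
  At b: q is false, ◇¬◇p is false, so q → ◇¬◇p is true.
    At b: ◇¬◇p requires ¬◇p at some successor in {b, c, g}.
      At b: ¬◇p is false.
      At c: ¬◇p is false.
      At g: ¬◇p is false.
    So ◇¬◇p is false at b.
Satisfying worlds: {b, c, h}

b, c, h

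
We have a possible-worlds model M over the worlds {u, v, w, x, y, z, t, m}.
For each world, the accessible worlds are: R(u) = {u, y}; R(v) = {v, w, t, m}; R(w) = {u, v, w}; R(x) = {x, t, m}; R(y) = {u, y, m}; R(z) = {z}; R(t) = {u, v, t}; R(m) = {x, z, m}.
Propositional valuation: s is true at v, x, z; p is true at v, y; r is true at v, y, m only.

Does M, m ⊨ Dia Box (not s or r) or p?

No

At m: Dia Box (not s or r) is false, p is false, so Dia Box (not s or r) or p is false.
  At m: Dia Box (not s or r) requires Box (not s or r) at some successor in {x, z, m}.
    At x: Box (not s or r) is false.
    At z: Box (not s or r) is false.
    At m: Box (not s or r) is false.
  So Dia Box (not s or r) is false at m.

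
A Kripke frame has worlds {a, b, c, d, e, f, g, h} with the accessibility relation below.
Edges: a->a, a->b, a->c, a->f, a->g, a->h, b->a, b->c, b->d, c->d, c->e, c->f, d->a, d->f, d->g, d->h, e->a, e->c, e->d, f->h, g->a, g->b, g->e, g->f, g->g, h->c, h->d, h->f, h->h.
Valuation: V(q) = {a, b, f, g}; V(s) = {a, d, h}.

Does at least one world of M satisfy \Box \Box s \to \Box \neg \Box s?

Yes

Let φ = \Box \Box s \to \Box \neg \Box s. Evaluate φ at each world:
  a (successors {a, b, c, f, g, h}): φ is true.
  b (successors {a, c, d}): φ is true.
  c (successors {d, e, f}): φ is true.
  d (successors {a, f, g, h}): φ is true.
  e (successors {a, c, d}): φ is true.
  f (successors {h}): φ is true.
  g (successors {a, b, e, f, g}): φ is true.
  h (successors {c, d, f, h}): φ is true.
Detail at a (witness):
  At a: \Box \Box s is false, \Box \neg \Box s is false, so \Box \Box s \to \Box \neg \Box s is true.
    At a: \Box \Box s requires \Box s at every successor {a, b, c, f, g, h}.
      \Box s fails at a, so \Box \Box s is false at a.
    At a: \Box \neg \Box s requires \neg \Box s at every successor {a, b, c, f, g, h}.
      \neg \Box s fails at f, so \Box \neg \Box s is false at a.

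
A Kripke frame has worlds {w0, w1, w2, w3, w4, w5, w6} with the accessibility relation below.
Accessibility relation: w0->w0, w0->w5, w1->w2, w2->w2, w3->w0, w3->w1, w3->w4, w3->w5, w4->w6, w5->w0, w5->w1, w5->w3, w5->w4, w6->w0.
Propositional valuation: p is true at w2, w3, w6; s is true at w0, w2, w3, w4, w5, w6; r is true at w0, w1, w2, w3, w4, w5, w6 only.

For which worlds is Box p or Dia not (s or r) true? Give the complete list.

Let φ = Box p or Dia not (s or r). Evaluate φ at each world:
  w0 (successors {w0, w5}): φ is false.
  w1 (successors {w2}): φ is true.
  w2 (successors {w2}): φ is true.
  w3 (successors {w0, w1, w4, w5}): φ is false.
  w4 (successors {w6}): φ is true.
  w5 (successors {w0, w1, w3, w4}): φ is false.
  w6 (successors {w0}): φ is false.
For instance, at w5:
  At w5: Box p is false, Dia not (s or r) is false, so Box p or Dia not (s or r) is false.
    At w5: Box p requires p at every successor {w0, w1, w3, w4}.
      p fails at w0, so Box p is false at w5.
    At w5: Dia not (s or r) requires not (s or r) at some successor in {w0, w1, w3, w4}.
      At w0: not (s or r) is false.
      At w1: not (s or r) is false.
      At w3: not (s or r) is false.
      At w4: not (s or r) is false.
    So Dia not (s or r) is false at w5.
Satisfying worlds: {w1, w2, w4}

w1, w2, w4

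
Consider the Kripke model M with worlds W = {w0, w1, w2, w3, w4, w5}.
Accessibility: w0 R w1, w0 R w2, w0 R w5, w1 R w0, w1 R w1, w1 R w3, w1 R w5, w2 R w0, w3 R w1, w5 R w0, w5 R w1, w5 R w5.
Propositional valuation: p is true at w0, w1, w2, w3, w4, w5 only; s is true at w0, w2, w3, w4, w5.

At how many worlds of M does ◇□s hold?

Let φ = ◇□s. Evaluate φ at each world:
  w0 (successors {w1, w2, w5}): φ is true.
  w1 (successors {w0, w1, w3, w5}): φ is false.
  w2 (successors {w0}): φ is false.
  w3 (successors {w1}): φ is false.
  w4 (successors ∅): φ is false.
  w5 (successors {w0, w1, w5}): φ is false.
For instance, at w1:
  At w1: ◇□s requires □s at some successor in {w0, w1, w3, w5}.
    At w0: □s is false.
    At w1: □s is false.
    At w3: □s is false.
    At w5: □s is false.
  So ◇□s is false at w1.
Satisfying worlds: {w0}

1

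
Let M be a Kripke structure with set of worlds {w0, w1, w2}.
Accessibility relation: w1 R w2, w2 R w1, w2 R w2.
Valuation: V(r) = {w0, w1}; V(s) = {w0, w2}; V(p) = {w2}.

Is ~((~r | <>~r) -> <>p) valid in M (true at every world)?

No

Let φ = ~((~r | <>~r) -> <>p). Evaluate φ at each world:
  w0 (successors ∅): φ is false.
  w1 (successors {w2}): φ is false.
  w2 (successors {w1, w2}): φ is false.
Detail at w0 (counterexample):
  At w0: (~r | <>~r) -> <>p is true, so ~((~r | <>~r) -> <>p) is false.
    At w0: ~r | <>~r is false, <>p is false, so (~r | <>~r) -> <>p is true.
      At w0: ~r is false, <>~r is false, so ~r | <>~r is false.
      At w0: no accessible worlds, so <>p is false.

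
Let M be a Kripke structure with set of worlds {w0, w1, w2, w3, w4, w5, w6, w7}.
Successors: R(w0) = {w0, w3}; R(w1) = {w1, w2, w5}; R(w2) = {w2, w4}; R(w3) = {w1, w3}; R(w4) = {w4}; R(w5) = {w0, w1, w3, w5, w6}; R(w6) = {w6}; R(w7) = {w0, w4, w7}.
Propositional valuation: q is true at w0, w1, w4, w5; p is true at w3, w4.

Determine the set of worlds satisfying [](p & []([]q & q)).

w4

Let φ = [](p & []([]q & q)). Evaluate φ at each world:
  w0 (successors {w0, w3}): φ is false.
  w1 (successors {w1, w2, w5}): φ is false.
  w2 (successors {w2, w4}): φ is false.
  w3 (successors {w1, w3}): φ is false.
  w4 (successors {w4}): φ is true.
  w5 (successors {w0, w1, w3, w5, w6}): φ is false.
  w6 (successors {w6}): φ is false.
  w7 (successors {w0, w4, w7}): φ is false.
For instance, at w1:
  At w1: [](p & []([]q & q)) requires p & []([]q & q) at every successor {w1, w2, w5}.
    p & []([]q & q) fails at w1, so [](p & []([]q & q)) is false at w1.
      At w1: p is false, []([]q & q) is false, so p & []([]q & q) is false.
Satisfying worlds: {w4}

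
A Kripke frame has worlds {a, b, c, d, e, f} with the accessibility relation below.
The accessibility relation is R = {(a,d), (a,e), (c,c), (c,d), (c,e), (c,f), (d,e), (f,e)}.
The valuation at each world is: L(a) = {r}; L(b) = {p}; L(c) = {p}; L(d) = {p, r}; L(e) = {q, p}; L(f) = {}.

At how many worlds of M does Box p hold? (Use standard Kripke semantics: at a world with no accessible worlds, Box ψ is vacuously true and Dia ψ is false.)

Recall that Box ψ holds at a world iff ψ holds at every accessible world, and Dia ψ holds iff ψ holds at some accessible world.
Let φ = Box p. Evaluate φ at each world:
  a (successors {d, e}): φ is true.
  b (successors ∅): φ is true.
  c (successors {c, d, e, f}): φ is false.
  d (successors {e}): φ is true.
  e (successors ∅): φ is true.
  f (successors {e}): φ is true.
For instance, at d:
  At d: Box p requires p at every successor {e}.
    At e: p is true.
  So Box p is true at d.
Satisfying worlds: {a, b, d, e, f}

5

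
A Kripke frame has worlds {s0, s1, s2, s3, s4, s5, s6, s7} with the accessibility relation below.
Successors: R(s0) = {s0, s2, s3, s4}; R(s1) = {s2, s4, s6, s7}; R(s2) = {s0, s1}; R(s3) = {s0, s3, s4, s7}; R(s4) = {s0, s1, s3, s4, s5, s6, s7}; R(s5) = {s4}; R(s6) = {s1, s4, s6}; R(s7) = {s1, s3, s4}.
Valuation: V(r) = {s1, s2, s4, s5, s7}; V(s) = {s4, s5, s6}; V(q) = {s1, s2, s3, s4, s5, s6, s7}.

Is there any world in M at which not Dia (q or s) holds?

No

Recall that Dia ψ holds at a world iff ψ holds at some accessible world.
Let φ = not Dia (q or s). Evaluate φ at each world:
  s0 (successors {s0, s2, s3, s4}): φ is false.
  s1 (successors {s2, s4, s6, s7}): φ is false.
  s2 (successors {s0, s1}): φ is false.
  s3 (successors {s0, s3, s4, s7}): φ is false.
  s4 (successors {s0, s1, s3, s4, s5, s6, s7}): φ is false.
  s5 (successors {s4}): φ is false.
  s6 (successors {s1, s4, s6}): φ is false.
  s7 (successors {s1, s3, s4}): φ is false.
For instance, at s3:
  At s3: Dia (q or s) is true, so not Dia (q or s) is false.
    At s3: Dia (q or s) requires q or s at some successor in {s0, s3, s4, s7}.
      q or s holds at s3, so Dia (q or s) is true at s3.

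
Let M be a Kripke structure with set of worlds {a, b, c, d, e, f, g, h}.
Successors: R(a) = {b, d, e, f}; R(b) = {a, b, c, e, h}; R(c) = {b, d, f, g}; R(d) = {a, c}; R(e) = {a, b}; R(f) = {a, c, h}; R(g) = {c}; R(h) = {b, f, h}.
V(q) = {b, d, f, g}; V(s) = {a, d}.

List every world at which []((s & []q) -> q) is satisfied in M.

a, b, c, d, e, f, g, h

Recall that []ψ holds at a world iff ψ holds at every accessible world, and <>ψ holds iff ψ holds at some accessible world.
Let φ = []((s & []q) -> q). Evaluate φ at each world:
  a (successors {b, d, e, f}): φ is true.
  b (successors {a, b, c, e, h}): φ is true.
  c (successors {b, d, f, g}): φ is true.
  d (successors {a, c}): φ is true.
  e (successors {a, b}): φ is true.
  f (successors {a, c, h}): φ is true.
  g (successors {c}): φ is true.
  h (successors {b, f, h}): φ is true.
For instance, at e:
  At e: []((s & []q) -> q) requires (s & []q) -> q at every successor {a, b}.
      At a: s & []q is false, q is false, so (s & []q) -> q is true.
      At b: s & []q is false, q is true, so (s & []q) -> q is true.
  So []((s & []q) -> q) is true at e.
Satisfying worlds: {a, b, c, d, e, f, g, h}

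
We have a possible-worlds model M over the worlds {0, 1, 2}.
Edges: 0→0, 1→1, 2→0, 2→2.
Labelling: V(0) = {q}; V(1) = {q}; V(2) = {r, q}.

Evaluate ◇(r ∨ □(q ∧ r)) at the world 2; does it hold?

Yes

Recall that □ψ holds at a world iff ψ holds at every accessible world, and ◇ψ holds iff ψ holds at some accessible world.
At 2: ◇(r ∨ □(q ∧ r)) requires r ∨ □(q ∧ r) at some successor in {0, 2}.
  r ∨ □(q ∧ r) holds at 2, so ◇(r ∨ □(q ∧ r)) is true at 2.
    At 2: r is true, □(q ∧ r) is false, so r ∨ □(q ∧ r) is true.
      At 2: □(q ∧ r) requires q ∧ r at every successor {0, 2}.
        q ∧ r fails at 0, so □(q ∧ r) is false at 2.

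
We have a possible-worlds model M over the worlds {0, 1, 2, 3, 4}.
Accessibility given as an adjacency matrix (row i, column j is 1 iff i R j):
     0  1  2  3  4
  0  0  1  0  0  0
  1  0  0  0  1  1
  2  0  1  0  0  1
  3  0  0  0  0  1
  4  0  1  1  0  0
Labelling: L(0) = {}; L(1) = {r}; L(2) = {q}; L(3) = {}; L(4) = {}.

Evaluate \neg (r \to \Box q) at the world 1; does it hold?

Yes

Recall that \Box ψ holds at a world iff ψ holds at every accessible world, and \Diamond ψ holds iff ψ holds at some accessible world.
At 1: r \to \Box q is false, so \neg (r \to \Box q) is true.
  At 1: r is true, \Box q is false, so r \to \Box q is false.
    At 1: \Box q requires q at every successor {3, 4}.
      q fails at 3, so \Box q is false at 1.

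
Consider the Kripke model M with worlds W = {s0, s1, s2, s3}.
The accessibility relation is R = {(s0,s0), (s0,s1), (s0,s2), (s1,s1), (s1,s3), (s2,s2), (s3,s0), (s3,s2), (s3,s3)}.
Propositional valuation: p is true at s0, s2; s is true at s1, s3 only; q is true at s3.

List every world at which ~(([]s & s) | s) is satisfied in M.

s0, s2

Let φ = ~(([]s & s) | s). Evaluate φ at each world:
  s0 (successors {s0, s1, s2}): φ is true.
  s1 (successors {s1, s3}): φ is false.
  s2 (successors {s2}): φ is true.
  s3 (successors {s0, s2, s3}): φ is false.
For instance, at s0:
  At s0: ([]s & s) | s is false, so ~(([]s & s) | s) is true.
    At s0: []s & s is false, s is false, so ([]s & s) | s is false.
      At s0: []s is false, s is false, so []s & s is false.
Satisfying worlds: {s0, s2}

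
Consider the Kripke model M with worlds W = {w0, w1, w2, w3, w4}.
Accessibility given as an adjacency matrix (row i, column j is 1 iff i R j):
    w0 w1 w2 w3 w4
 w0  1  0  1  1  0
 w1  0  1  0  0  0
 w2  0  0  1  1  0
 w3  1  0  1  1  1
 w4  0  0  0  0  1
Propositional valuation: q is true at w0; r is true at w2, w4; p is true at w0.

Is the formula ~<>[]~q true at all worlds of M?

Recall that []ψ holds at a world iff ψ holds at every accessible world, and <>ψ holds iff ψ holds at some accessible world.
Let φ = ~<>[]~q. Evaluate φ at each world:
  w0 (successors {w0, w2, w3}): φ is false.
  w1 (successors {w1}): φ is false.
  w2 (successors {w2, w3}): φ is false.
  w3 (successors {w0, w2, w3, w4}): φ is false.
  w4 (successors {w4}): φ is false.
Detail at w0 (counterexample):
  At w0: <>[]~q is true, so ~<>[]~q is false.
    At w0: <>[]~q requires []~q at some successor in {w0, w2, w3}.
      []~q holds at w2, so <>[]~q is true at w0.

No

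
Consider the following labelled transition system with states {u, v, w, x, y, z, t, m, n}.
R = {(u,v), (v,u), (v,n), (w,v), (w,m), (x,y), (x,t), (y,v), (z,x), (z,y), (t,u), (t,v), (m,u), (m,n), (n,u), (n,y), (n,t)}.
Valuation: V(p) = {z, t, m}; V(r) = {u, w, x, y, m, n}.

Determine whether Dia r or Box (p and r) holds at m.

Recall that Box ψ holds at a world iff ψ holds at every accessible world, and Dia ψ holds iff ψ holds at some accessible world.
At m: Dia r is true, Box (p and r) is false, so Dia r or Box (p and r) is true.
  At m: Dia r requires r at some successor in {u, n}.
    r holds at u, so Dia r is true at m.
  At m: Box (p and r) requires p and r at every successor {u, n}.
    p and r fails at u, so Box (p and r) is false at m.

Yes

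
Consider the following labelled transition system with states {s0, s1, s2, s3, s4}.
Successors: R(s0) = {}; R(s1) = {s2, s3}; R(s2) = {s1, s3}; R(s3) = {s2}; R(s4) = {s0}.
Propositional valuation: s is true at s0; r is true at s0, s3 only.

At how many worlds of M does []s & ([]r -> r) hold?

1

Recall that []ψ holds at a world iff ψ holds at every accessible world, and <>ψ holds iff ψ holds at some accessible world.
Let φ = []s & ([]r -> r). Evaluate φ at each world:
  s0 (successors ∅): φ is true.
  s1 (successors {s2, s3}): φ is false.
  s2 (successors {s1, s3}): φ is false.
  s3 (successors {s2}): φ is false.
  s4 (successors {s0}): φ is false.
For instance, at s4:
  At s4: []s is true, []r -> r is false, so []s & ([]r -> r) is false.
    At s4: []s requires s at every successor {s0}.
      At s0: s is true.
    So []s is true at s4.
    At s4: []r is true, r is false, so []r -> r is false.
      At s4: []r requires r at every successor {s0}.
        At s0: r is true.
      So []r is true at s4.
Satisfying worlds: {s0}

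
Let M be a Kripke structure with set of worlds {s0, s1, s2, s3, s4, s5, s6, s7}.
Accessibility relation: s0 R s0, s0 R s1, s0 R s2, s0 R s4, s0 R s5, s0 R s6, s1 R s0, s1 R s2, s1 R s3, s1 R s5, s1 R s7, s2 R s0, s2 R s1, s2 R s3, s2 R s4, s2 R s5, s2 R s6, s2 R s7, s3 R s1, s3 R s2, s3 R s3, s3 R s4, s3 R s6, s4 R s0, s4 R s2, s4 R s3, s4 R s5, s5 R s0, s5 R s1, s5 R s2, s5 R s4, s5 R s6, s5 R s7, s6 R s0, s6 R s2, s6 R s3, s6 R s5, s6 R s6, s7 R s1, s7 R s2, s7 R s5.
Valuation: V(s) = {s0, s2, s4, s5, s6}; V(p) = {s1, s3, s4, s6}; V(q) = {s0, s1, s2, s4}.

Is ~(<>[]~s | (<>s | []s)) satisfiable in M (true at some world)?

No

Let φ = ~(<>[]~s | (<>s | []s)). Evaluate φ at each world:
  s0 (successors {s0, s1, s2, s4, s5, s6}): φ is false.
  s1 (successors {s0, s2, s3, s5, s7}): φ is false.
  s2 (successors {s0, s1, s3, s4, s5, s6, s7}): φ is false.
  s3 (successors {s1, s2, s3, s4, s6}): φ is false.
  s4 (successors {s0, s2, s3, s5}): φ is false.
  s5 (successors {s0, s1, s2, s4, s6, s7}): φ is false.
  s6 (successors {s0, s2, s3, s5, s6}): φ is false.
  s7 (successors {s1, s2, s5}): φ is false.
For instance, at s3:
  At s3: <>[]~s | (<>s | []s) is true, so ~(<>[]~s | (<>s | []s)) is false.
    At s3: <>[]~s is false, <>s | []s is true, so <>[]~s | (<>s | []s) is true.
      At s3: <>[]~s requires []~s at some successor in {s1, s2, s3, s4, s6}.
        At s1: []~s is false.
        At s2: []~s is false.
        At s3: []~s is false.
        At s4: []~s is false.
        At s6: []~s is false.
      So <>[]~s is false at s3.
      At s3: <>s is true, []s is false, so <>s | []s is true.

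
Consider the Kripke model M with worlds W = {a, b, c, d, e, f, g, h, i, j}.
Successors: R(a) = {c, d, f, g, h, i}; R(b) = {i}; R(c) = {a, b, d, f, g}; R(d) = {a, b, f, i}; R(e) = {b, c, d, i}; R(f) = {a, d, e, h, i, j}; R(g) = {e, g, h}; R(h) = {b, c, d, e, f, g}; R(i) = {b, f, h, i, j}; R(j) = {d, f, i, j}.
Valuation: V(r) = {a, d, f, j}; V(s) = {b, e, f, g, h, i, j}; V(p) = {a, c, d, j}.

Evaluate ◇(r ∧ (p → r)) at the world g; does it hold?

No

Recall that ◇ψ holds at a world iff ψ holds at some accessible world.
At g: ◇(r ∧ (p → r)) requires r ∧ (p → r) at some successor in {e, g, h}.
  At e: r ∧ (p → r) is false.
  At g: r ∧ (p → r) is false.
  At h: r ∧ (p → r) is false.
So ◇(r ∧ (p → r)) is false at g.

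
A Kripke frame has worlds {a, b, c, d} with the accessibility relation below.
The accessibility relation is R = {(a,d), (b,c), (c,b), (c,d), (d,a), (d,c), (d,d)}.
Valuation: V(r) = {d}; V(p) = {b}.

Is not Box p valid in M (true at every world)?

Yes

Let φ = not Box p. Evaluate φ at each world:
  a (successors {d}): φ is true.
  b (successors {c}): φ is true.
  c (successors {b, d}): φ is true.
  d (successors {a, c, d}): φ is true.
For instance, at c:
  At c: Box p is false, so not Box p is true.
    At c: Box p requires p at every successor {b, d}.
      p fails at d, so Box p is false at c.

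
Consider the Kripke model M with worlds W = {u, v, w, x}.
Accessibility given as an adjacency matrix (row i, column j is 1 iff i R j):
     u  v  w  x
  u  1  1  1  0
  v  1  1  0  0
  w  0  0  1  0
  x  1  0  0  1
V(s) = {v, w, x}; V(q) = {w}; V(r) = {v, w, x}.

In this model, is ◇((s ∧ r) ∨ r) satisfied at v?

Yes

Recall that ◇ψ holds at a world iff ψ holds at some accessible world.
At v: ◇((s ∧ r) ∨ r) requires (s ∧ r) ∨ r at some successor in {u, v}.
  (s ∧ r) ∨ r holds at v, so ◇((s ∧ r) ∨ r) is true at v.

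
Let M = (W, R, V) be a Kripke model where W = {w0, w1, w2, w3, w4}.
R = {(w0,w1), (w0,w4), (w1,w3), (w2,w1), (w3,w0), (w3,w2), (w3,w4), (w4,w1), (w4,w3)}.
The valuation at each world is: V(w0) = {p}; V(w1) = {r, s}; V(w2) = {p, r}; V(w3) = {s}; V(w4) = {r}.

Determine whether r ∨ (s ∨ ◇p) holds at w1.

Yes

At w1: r is true, s ∨ ◇p is true, so r ∨ (s ∨ ◇p) is true.
  At w1: s is true, ◇p is false, so s ∨ ◇p is true.
    At w1: ◇p requires p at some successor in {w3}.
      At w3: p is false.
    So ◇p is false at w1.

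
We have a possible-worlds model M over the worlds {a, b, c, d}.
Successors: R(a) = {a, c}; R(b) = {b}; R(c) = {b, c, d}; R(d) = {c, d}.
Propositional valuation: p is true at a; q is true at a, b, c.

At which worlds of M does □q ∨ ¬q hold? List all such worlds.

a, b, d

Recall that □ψ holds at a world iff ψ holds at every accessible world, and ◇ψ holds iff ψ holds at some accessible world.
Let φ = □q ∨ ¬q. Evaluate φ at each world:
  a (successors {a, c}): φ is true.
  b (successors {b}): φ is true.
  c (successors {b, c, d}): φ is false.
  d (successors {c, d}): φ is true.
For instance, at d:
  At d: □q is false, ¬q is true, so □q ∨ ¬q is true.
    At d: □q requires q at every successor {c, d}.
      q fails at d, so □q is false at d.
Satisfying worlds: {a, b, d}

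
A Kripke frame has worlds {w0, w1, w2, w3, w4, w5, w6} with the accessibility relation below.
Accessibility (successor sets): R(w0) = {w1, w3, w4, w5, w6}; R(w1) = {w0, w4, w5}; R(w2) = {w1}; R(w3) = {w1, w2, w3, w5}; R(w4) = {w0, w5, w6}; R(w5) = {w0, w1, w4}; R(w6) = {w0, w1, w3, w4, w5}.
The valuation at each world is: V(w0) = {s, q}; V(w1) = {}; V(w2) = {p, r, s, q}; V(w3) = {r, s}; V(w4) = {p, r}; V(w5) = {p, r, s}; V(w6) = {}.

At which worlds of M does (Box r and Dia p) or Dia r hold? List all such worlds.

Let φ = (Box r and Dia p) or Dia r. Evaluate φ at each world:
  w0 (successors {w1, w3, w4, w5, w6}): φ is true.
  w1 (successors {w0, w4, w5}): φ is true.
  w2 (successors {w1}): φ is false.
  w3 (successors {w1, w2, w3, w5}): φ is true.
  w4 (successors {w0, w5, w6}): φ is true.
  w5 (successors {w0, w1, w4}): φ is true.
  w6 (successors {w0, w1, w3, w4, w5}): φ is true.
For instance, at w1:
  At w1: Box r and Dia p is false, Dia r is true, so (Box r and Dia p) or Dia r is true.
    At w1: Box r is false, Dia p is true, so Box r and Dia p is false.
      At w1: Box r requires r at every successor {w0, w4, w5}.
        r fails at w0, so Box r is false at w1.
      At w1: Dia p requires p at some successor in {w0, w4, w5}.
        p holds at w4, so Dia p is true at w1.
    At w1: Dia r requires r at some successor in {w0, w4, w5}.
      r holds at w4, so Dia r is true at w1.
Satisfying worlds: {w0, w1, w3, w4, w5, w6}

w0, w1, w3, w4, w5, w6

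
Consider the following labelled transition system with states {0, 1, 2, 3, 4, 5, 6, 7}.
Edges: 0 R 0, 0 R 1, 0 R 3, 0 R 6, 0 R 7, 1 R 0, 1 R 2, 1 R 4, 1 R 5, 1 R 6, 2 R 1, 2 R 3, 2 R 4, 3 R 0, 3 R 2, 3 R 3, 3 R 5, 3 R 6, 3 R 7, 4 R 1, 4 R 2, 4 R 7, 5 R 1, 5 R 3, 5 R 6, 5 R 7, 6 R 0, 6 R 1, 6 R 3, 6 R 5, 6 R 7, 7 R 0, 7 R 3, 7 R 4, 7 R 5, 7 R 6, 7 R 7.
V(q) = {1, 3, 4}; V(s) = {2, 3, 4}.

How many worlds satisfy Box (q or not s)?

Let φ = Box (q or not s). Evaluate φ at each world:
  0 (successors {0, 1, 3, 6, 7}): φ is true.
  1 (successors {0, 2, 4, 5, 6}): φ is false.
  2 (successors {1, 3, 4}): φ is true.
  3 (successors {0, 2, 3, 5, 6, 7}): φ is false.
  4 (successors {1, 2, 7}): φ is false.
  5 (successors {1, 3, 6, 7}): φ is true.
  6 (successors {0, 1, 3, 5, 7}): φ is true.
  7 (successors {0, 3, 4, 5, 6, 7}): φ is true.
For instance, at 3:
  At 3: Box (q or not s) requires q or not s at every successor {0, 2, 3, 5, 6, 7}.
    q or not s fails at 2, so Box (q or not s) is false at 3.
Satisfying worlds: {0, 2, 5, 6, 7}

5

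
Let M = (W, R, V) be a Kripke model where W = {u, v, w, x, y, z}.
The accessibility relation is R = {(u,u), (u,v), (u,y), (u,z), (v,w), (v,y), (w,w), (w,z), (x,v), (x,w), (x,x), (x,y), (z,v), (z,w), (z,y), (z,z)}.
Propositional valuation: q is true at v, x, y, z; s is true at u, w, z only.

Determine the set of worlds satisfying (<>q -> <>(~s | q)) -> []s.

Let φ = (<>q -> <>(~s | q)) -> []s. Evaluate φ at each world:
  u (successors {u, v, y, z}): φ is false.
  v (successors {w, y}): φ is false.
  w (successors {w, z}): φ is true.
  x (successors {v, w, x, y}): φ is false.
  y (successors ∅): φ is true.
  z (successors {v, w, y, z}): φ is false.
For instance, at z:
  At z: <>q -> <>(~s | q) is true, []s is false, so (<>q -> <>(~s | q)) -> []s is false.
    At z: <>q is true, <>(~s | q) is true, so <>q -> <>(~s | q) is true.
      At z: <>q requires q at some successor in {v, w, y, z}.
        q holds at v, so <>q is true at z.
      At z: <>(~s | q) requires ~s | q at some successor in {v, w, y, z}.
        ~s | q holds at v, so <>(~s | q) is true at z.
    At z: []s requires s at every successor {v, w, y, z}.
      s fails at v, so []s is false at z.
Satisfying worlds: {w, y}

w, y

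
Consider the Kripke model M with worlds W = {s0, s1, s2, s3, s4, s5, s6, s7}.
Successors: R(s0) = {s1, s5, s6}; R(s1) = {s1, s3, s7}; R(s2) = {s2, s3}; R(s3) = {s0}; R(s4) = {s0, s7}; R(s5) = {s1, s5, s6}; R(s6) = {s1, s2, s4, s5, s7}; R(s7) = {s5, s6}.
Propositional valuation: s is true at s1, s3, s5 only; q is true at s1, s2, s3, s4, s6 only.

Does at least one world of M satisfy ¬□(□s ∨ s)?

Let φ = ¬□(□s ∨ s). Evaluate φ at each world:
  s0 (successors {s1, s5, s6}): φ is true.
  s1 (successors {s1, s3, s7}): φ is true.
  s2 (successors {s2, s3}): φ is true.
  s3 (successors {s0}): φ is true.
  s4 (successors {s0, s7}): φ is true.
  s5 (successors {s1, s5, s6}): φ is true.
  s6 (successors {s1, s2, s4, s5, s7}): φ is true.
  s7 (successors {s5, s6}): φ is true.
Detail at s0 (witness):
  At s0: □(□s ∨ s) is false, so ¬□(□s ∨ s) is true.
    At s0: □(□s ∨ s) requires □s ∨ s at every successor {s1, s5, s6}.
      □s ∨ s fails at s6, so □(□s ∨ s) is false at s0.

Yes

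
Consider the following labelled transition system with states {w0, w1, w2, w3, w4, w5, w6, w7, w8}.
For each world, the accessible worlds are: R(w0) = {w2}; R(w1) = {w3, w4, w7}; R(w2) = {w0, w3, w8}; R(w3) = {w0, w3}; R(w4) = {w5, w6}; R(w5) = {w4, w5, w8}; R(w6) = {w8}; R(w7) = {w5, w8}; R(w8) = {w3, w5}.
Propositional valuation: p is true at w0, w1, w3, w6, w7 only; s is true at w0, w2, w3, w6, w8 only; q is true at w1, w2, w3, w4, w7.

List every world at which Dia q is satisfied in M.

Let φ = Dia q. Evaluate φ at each world:
  w0 (successors {w2}): φ is true.
  w1 (successors {w3, w4, w7}): φ is true.
  w2 (successors {w0, w3, w8}): φ is true.
  w3 (successors {w0, w3}): φ is true.
  w4 (successors {w5, w6}): φ is false.
  w5 (successors {w4, w5, w8}): φ is true.
  w6 (successors {w8}): φ is false.
  w7 (successors {w5, w8}): φ is false.
  w8 (successors {w3, w5}): φ is true.
For instance, at w1:
  At w1: Dia q requires q at some successor in {w3, w4, w7}.
    q holds at w3, so Dia q is true at w1.
Satisfying worlds: {w0, w1, w2, w3, w5, w8}

w0, w1, w2, w3, w5, w8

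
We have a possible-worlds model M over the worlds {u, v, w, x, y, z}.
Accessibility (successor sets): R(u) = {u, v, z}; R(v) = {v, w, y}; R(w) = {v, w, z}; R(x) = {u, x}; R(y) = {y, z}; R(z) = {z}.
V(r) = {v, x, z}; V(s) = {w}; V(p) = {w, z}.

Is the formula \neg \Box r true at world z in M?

No

Recall that \Box ψ holds at a world iff ψ holds at every accessible world, and \Diamond ψ holds iff ψ holds at some accessible world.
At z: \Box r is true, so \neg \Box r is false.
  At z: \Box r requires r at every successor {z}.
    At z: r is true.
  So \Box r is true at z.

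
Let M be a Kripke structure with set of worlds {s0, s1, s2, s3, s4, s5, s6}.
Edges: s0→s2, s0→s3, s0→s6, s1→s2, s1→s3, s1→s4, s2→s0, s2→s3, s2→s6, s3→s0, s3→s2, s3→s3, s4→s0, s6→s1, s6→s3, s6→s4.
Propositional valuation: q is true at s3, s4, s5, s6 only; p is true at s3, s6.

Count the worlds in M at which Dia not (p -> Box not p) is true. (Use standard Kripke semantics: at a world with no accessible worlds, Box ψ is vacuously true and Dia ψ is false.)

Recall that Box ψ holds at a world iff ψ holds at every accessible world, and Dia ψ holds iff ψ holds at some accessible world.
Let φ = Dia not (p -> Box not p). Evaluate φ at each world:
  s0 (successors {s2, s3, s6}): φ is true.
  s1 (successors {s2, s3, s4}): φ is true.
  s2 (successors {s0, s3, s6}): φ is true.
  s3 (successors {s0, s2, s3}): φ is true.
  s4 (successors {s0}): φ is false.
  s5 (successors ∅): φ is false.
  s6 (successors {s1, s3, s4}): φ is true.
For instance, at s1:
  At s1: Dia not (p -> Box not p) requires not (p -> Box not p) at some successor in {s2, s3, s4}.
    not (p -> Box not p) holds at s3, so Dia not (p -> Box not p) is true at s1.
      At s3: p -> Box not p is false, so not (p -> Box not p) is true.
Satisfying worlds: {s0, s1, s2, s3, s6}

5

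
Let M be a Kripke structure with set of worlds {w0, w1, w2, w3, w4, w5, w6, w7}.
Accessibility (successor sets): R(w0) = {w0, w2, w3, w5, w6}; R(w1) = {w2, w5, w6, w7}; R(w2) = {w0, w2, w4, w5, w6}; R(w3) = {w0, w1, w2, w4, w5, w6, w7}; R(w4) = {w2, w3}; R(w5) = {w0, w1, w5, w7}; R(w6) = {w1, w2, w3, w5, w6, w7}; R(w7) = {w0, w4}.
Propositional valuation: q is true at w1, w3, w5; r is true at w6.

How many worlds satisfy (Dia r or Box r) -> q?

5

Let φ = (Dia r or Box r) -> q. Evaluate φ at each world:
  w0 (successors {w0, w2, w3, w5, w6}): φ is false.
  w1 (successors {w2, w5, w6, w7}): φ is true.
  w2 (successors {w0, w2, w4, w5, w6}): φ is false.
  w3 (successors {w0, w1, w2, w4, w5, w6, w7}): φ is true.
  w4 (successors {w2, w3}): φ is true.
  w5 (successors {w0, w1, w5, w7}): φ is true.
  w6 (successors {w1, w2, w3, w5, w6, w7}): φ is false.
  w7 (successors {w0, w4}): φ is true.
For instance, at w1:
  At w1: Dia r or Box r is true, q is true, so (Dia r or Box r) -> q is true.
    At w1: Dia r is true, Box r is false, so Dia r or Box r is true.
      At w1: Dia r requires r at some successor in {w2, w5, w6, w7}.
        r holds at w6, so Dia r is true at w1.
      At w1: Box r requires r at every successor {w2, w5, w6, w7}.
        r fails at w2, so Box r is false at w1.
Satisfying worlds: {w1, w3, w4, w5, w7}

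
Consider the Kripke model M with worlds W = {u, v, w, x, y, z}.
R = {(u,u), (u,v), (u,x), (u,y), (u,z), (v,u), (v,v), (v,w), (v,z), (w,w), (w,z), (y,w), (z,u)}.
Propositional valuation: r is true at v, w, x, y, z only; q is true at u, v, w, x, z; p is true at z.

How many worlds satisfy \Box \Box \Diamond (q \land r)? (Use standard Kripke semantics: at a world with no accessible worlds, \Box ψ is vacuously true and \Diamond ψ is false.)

Let φ = \Box \Box \Diamond (q \land r). Evaluate φ at each world:
  u (successors {u, v, x, y, z}): φ is false.
  v (successors {u, v, w, z}): φ is false.
  w (successors {w, z}): φ is false.
  x (successors ∅): φ is true.
  y (successors {w}): φ is false.
  z (successors {u}): φ is false.
For instance, at v:
  At v: \Box \Box \Diamond (q \land r) requires \Box \Diamond (q \land r) at every successor {u, v, w, z}.
    \Box \Diamond (q \land r) fails at u, so \Box \Box \Diamond (q \land r) is false at v.
      At u: \Box \Diamond (q \land r) requires \Diamond (q \land r) at every successor {u, v, x, y, z}.
        \Diamond (q \land r) fails at x, so \Box \Diamond (q \land r) is false at u.
Satisfying worlds: {x}

1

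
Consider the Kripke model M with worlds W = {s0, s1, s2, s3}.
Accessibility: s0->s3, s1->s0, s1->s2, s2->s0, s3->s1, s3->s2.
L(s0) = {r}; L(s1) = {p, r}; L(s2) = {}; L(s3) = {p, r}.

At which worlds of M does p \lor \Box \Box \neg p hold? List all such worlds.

s1, s3

Recall that \Box ψ holds at a world iff ψ holds at every accessible world, and \Diamond ψ holds iff ψ holds at some accessible world.
Let φ = p \lor \Box \Box \neg p. Evaluate φ at each world:
  s0 (successors {s3}): φ is false.
  s1 (successors {s0, s2}): φ is true.
  s2 (successors {s0}): φ is false.
  s3 (successors {s1, s2}): φ is true.
For instance, at s1:
  At s1: p is true, \Box \Box \neg p is false, so p \lor \Box \Box \neg p is true.
    At s1: \Box \Box \neg p requires \Box \neg p at every successor {s0, s2}.
      \Box \neg p fails at s0, so \Box \Box \neg p is false at s1.
Satisfying worlds: {s1, s3}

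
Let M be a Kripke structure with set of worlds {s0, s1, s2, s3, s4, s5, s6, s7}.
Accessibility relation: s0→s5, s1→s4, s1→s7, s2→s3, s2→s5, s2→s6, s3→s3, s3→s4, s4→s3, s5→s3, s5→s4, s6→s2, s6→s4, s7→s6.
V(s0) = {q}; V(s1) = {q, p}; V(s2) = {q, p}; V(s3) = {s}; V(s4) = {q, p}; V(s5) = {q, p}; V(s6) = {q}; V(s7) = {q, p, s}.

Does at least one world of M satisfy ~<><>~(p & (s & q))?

No

Let φ = ~<><>~(p & (s & q)). Evaluate φ at each world:
  s0 (successors {s5}): φ is false.
  s1 (successors {s4, s7}): φ is false.
  s2 (successors {s3, s5, s6}): φ is false.
  s3 (successors {s3, s4}): φ is false.
  s4 (successors {s3}): φ is false.
  s5 (successors {s3, s4}): φ is false.
  s6 (successors {s2, s4}): φ is false.
  s7 (successors {s6}): φ is false.
For instance, at s0:
  At s0: <><>~(p & (s & q)) is true, so ~<><>~(p & (s & q)) is false.
    At s0: <><>~(p & (s & q)) requires <>~(p & (s & q)) at some successor in {s5}.
      <>~(p & (s & q)) holds at s5, so <><>~(p & (s & q)) is true at s0.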